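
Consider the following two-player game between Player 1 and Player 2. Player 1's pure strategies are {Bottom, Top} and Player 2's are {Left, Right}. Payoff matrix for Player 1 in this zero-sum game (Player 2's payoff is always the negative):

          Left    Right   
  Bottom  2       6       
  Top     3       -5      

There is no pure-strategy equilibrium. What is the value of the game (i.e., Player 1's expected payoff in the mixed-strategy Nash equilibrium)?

In a mixed equilibrium Player 1 is indifferent between Bottom and Top; this condition fixes q.
  Player 1's payoff to Bottom: q·2 + (1−q)·6 = -4q + 6
  Player 1's payoff to Top: q·3 + (1−q)·(-5) = 8q - 5
  -4q + 6 = 8q - 5  ⇒  -12q = -11  ⇒  q = 11/12.
The value is Player 1's expected payoff against this mix (using Bottom): (11/12)·2 + (1/12)·6 = 7/3.

v = 7/3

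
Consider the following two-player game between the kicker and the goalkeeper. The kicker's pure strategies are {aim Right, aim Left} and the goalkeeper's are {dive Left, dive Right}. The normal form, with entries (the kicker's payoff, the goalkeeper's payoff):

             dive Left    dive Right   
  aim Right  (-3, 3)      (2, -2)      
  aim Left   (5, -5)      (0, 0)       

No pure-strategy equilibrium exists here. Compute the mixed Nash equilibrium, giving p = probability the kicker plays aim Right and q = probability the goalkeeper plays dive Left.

In a mixed equilibrium the goalkeeper is indifferent between dive Left and dive Right; this condition fixes p.
  the goalkeeper's expected payoff from dive Left: p·3 + (1−p)·(-5) = 8p - 5
  the goalkeeper's expected payoff from dive Right: p·(-2) + (1−p)·0 = -2p
  8p - 5 = -2p  ⇒  10p = 5  ⇒  p = 1/2.
For the kicker to be willing to mix, the kicker must be indifferent between aim Right and aim Left, which pins down the goalkeeper's mix.
  the kicker's payoff to aim Right: q·(-3) + (1−q)·2 = -5q + 2
  the kicker's payoff to aim Left: q·5 + (1−q)·0 = 5q
  -5q + 2 = 5q  ⇒  -10q = -2  ⇒  q = 1/5.

p = 1/2, q = 1/5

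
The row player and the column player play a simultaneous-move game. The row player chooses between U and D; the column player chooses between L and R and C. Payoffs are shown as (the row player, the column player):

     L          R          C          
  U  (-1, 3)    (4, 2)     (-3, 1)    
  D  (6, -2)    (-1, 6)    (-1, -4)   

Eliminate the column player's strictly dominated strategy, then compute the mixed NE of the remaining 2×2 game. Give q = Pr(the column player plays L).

q = 5/12

The column player's strategy C is strictly dominated by L: 3 > 1 and -2 > -4. Eliminate C.
The row player's indifference between U and D determines the column player's mixing probability q:
  the row player's expected payoff from U: q·(-1) + (1−q)·4 = -5q + 4
  the row player's expected payoff from D: q·6 + (1−q)·(-1) = 7q - 1
  -5q + 4 = 7q - 1  ⇒  -12q = -5  ⇒  q = 5/12.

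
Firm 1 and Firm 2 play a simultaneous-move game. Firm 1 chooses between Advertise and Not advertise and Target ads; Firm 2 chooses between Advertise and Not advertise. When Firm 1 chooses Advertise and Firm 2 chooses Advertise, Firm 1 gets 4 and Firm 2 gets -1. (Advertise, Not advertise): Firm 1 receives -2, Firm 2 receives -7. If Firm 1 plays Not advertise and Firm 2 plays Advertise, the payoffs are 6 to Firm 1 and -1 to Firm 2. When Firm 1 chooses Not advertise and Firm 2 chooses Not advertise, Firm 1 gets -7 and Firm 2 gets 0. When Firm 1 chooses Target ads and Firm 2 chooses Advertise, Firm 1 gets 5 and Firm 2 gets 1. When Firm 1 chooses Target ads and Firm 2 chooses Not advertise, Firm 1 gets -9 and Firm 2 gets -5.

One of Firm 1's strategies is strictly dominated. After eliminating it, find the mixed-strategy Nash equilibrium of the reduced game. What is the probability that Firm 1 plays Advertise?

p = 1/7

Firm 1's strategy Target ads is strictly dominated by Not advertise: 6 > 5 and -7 > -9. Eliminate Target ads.
For Firm 2 to be willing to mix, Firm 2 must be indifferent between Advertise and Not advertise, which pins down Firm 1's mix.
  Firm 2's payoff to Advertise: p·(-1) + (1−p)·(-1) = -1
  Firm 2's payoff to Not advertise: p·(-7) + (1−p)·0 = -7p
  -1 = -7p  ⇒  7p = 1  ⇒  p = 1/7.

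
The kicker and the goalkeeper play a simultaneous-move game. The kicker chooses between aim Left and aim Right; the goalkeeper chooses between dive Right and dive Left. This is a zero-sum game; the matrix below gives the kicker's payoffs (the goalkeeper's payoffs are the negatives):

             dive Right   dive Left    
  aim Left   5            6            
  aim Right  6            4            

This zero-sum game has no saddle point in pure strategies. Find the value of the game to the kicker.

Set the kicker's expected payoff from aim Left equal to that from aim Right:
  the kicker's payoff from aim Left: q·5 + (1−q)·6 = -q + 6
  the kicker's payoff from aim Right: q·6 + (1−q)·4 = 2q + 4
  -q + 6 = 2q + 4  ⇒  -3q = -2  ⇒  q = 2/3.
The value is the kicker's expected payoff against this mix (using aim Left): (2/3)·5 + (1/3)·6 = 16/3.

v = 16/3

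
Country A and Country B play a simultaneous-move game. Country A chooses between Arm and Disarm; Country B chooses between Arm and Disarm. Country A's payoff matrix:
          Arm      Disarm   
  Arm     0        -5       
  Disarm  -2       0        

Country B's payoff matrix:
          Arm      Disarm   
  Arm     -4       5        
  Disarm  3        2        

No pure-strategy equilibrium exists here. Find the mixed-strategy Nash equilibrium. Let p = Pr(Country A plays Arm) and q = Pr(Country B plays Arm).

Country B's indifference between Arm and Disarm determines Country A's mixing probability p:
  Country B's payoff to Arm: p·(-4) + (1−p)·3 = -7p + 3
  Country B's payoff to Disarm: p·5 + (1−p)·2 = 3p + 2
  -7p + 3 = 3p + 2  ⇒  -10p = -1  ⇒  p = 1/10.
Country A's indifference between Arm and Disarm determines Country B's mixing probability q:
  Country A's payoff to Arm: q·0 + (1−q)·(-5) = 5q - 5
  Country A's payoff to Disarm: q·(-2) + (1−q)·0 = -2q
  5q - 5 = -2q  ⇒  7q = 5  ⇒  q = 5/7.

p = 1/10, q = 5/7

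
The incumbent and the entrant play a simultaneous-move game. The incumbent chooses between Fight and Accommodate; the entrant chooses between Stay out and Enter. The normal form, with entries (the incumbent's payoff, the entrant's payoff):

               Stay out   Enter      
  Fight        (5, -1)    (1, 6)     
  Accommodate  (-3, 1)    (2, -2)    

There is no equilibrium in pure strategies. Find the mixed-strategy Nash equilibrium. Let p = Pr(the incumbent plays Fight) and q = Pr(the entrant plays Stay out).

For the entrant to be willing to mix, the entrant must be indifferent between Stay out and Enter, which pins down the incumbent's mix.
  the entrant's expected payoff from Stay out: p·(-1) + (1−p)·1 = -2p + 1
  the entrant's expected payoff from Enter: p·6 + (1−p)·(-2) = 8p - 2
  -2p + 1 = 8p - 2  ⇒  -10p = -3  ⇒  p = 3/10.
Set the incumbent's expected payoff from Fight equal to that from Accommodate:
  the incumbent's payoff from Fight: q·5 + (1−q)·1 = 4q + 1
  the incumbent's payoff from Accommodate: q·(-3) + (1−q)·2 = -5q + 2
  4q + 1 = -5q + 2  ⇒  9q = 1  ⇒  q = 1/9.

p = 3/10, q = 1/9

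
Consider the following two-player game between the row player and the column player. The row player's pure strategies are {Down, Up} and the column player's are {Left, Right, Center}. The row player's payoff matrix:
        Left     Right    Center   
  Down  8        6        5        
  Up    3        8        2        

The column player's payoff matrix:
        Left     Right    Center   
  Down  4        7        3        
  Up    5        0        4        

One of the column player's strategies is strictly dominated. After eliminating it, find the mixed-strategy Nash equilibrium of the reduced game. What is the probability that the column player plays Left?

q = 2/7

The column player's strategy Center is strictly dominated by Left: 4 > 3 and 5 > 4. Eliminate Center.
Set the row player's expected payoff from Down equal to that from Up:
  the row player's expected payoff from Down: q·8 + (1−q)·6 = 2q + 6
  the row player's expected payoff from Up: q·3 + (1−q)·8 = -5q + 8
  2q + 6 = -5q + 8  ⇒  7q = 2  ⇒  q = 2/7.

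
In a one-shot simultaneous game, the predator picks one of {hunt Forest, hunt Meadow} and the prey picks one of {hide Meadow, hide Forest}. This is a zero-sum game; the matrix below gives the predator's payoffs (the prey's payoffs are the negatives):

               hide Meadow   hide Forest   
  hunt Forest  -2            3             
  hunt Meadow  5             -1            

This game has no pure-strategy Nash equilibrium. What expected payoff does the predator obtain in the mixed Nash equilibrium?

The prey's mix must leave the predator indifferent between hunt Forest and hunt Meadow.
  the predator's expected payoff from hunt Forest: q·(-2) + (1−q)·3 = -5q + 3
  the predator's expected payoff from hunt Meadow: q·5 + (1−q)·(-1) = 6q - 1
  -5q + 3 = 6q - 1  ⇒  -11q = -4  ⇒  q = 4/11.
At equilibrium the predator is indifferent across rows, so the predator's payoff equals the payoff from hunt Forest: (4/11)·(-2) + (7/11)·3 = 13/11.

13/11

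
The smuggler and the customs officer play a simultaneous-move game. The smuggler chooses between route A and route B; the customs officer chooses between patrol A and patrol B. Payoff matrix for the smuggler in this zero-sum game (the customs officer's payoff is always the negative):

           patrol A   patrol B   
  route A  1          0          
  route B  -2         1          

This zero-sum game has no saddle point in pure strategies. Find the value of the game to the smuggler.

v = 1/4

In a mixed equilibrium the smuggler is indifferent between route A and route B; this condition fixes q.
  the smuggler's expected payoff from route A: q·1 + (1−q)·0 = q
  the smuggler's expected payoff from route B: q·(-2) + (1−q)·1 = -3q + 1
  q = -3q + 1  ⇒  4q = 1  ⇒  q = 1/4.
The value is the smuggler's expected payoff against this mix (using route A): (1/4)·1 + (3/4)·0 = 1/4.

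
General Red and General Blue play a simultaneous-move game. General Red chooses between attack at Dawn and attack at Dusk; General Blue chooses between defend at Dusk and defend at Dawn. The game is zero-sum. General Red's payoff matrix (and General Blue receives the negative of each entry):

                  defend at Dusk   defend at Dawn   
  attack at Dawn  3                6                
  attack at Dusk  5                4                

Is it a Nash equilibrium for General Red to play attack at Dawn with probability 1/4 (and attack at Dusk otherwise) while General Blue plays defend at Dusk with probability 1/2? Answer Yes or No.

Check General Blue's indifference given General Red's mix p = 1/4:
  payoff from defend at Dusk = -9/2; payoff from defend at Dawn = -9/2 — equal.
Check General Red's indifference given General Blue's mix q = 1/2:
  payoff from attack at Dawn = 9/2; payoff from attack at Dusk = 9/2 — equal.
Both players are indifferent, so neither can profitably deviate.

Yes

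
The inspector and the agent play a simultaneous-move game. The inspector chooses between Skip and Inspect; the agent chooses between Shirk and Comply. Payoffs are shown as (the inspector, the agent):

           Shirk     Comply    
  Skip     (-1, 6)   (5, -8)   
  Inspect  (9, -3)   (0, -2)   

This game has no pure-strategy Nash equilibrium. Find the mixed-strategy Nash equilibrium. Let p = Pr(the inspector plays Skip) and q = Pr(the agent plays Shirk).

p = 1/15, q = 1/3

The agent's indifference between Shirk and Comply determines the inspector's mixing probability p:
  the agent's expected payoff from Shirk: p·6 + (1−p)·(-3) = 9p - 3
  the agent's expected payoff from Comply: p·(-8) + (1−p)·(-2) = -6p - 2
  9p - 3 = -6p - 2  ⇒  15p = 1  ⇒  p = 1/15.
For the inspector to be willing to mix, the inspector must be indifferent between Skip and Inspect, which pins down the agent's mix.
  the inspector's payoff to Skip: q·(-1) + (1−q)·5 = -6q + 5
  the inspector's payoff to Inspect: q·9 + (1−q)·0 = 9q
  -6q + 5 = 9q  ⇒  -15q = -5  ⇒  q = 1/3.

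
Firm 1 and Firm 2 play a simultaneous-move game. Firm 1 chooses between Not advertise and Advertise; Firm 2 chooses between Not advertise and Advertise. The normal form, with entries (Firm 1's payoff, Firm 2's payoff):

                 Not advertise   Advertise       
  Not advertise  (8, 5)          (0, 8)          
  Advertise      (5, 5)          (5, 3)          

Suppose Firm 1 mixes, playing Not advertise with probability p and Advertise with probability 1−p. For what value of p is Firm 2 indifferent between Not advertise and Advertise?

p = 2/5

Set Firm 2's expected payoff from Not advertise equal to that from Advertise:
  Firm 2's payoff to Not advertise: p·5 + (1−p)·5 = 5
  Firm 2's payoff to Advertise: p·8 + (1−p)·3 = 5p + 3
  5 = 5p + 3  ⇒  -5p = -2  ⇒  p = 2/5.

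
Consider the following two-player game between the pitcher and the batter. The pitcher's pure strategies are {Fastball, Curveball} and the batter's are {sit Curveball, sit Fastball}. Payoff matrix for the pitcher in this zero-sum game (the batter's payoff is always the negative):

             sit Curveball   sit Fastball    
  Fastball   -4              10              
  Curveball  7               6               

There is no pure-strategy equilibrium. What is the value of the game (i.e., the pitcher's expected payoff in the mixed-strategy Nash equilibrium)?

v = 94/15

The pitcher's indifference between Fastball and Curveball determines the batter's mixing probability q:
  the pitcher's payoff from Fastball: q·(-4) + (1−q)·10 = -14q + 10
  the pitcher's payoff from Curveball: q·7 + (1−q)·6 = q + 6
  -14q + 10 = q + 6  ⇒  -15q = -4  ⇒  q = 4/15.
The value is the pitcher's expected payoff against this mix (using Fastball): (4/15)·(-4) + (11/15)·10 = 94/15.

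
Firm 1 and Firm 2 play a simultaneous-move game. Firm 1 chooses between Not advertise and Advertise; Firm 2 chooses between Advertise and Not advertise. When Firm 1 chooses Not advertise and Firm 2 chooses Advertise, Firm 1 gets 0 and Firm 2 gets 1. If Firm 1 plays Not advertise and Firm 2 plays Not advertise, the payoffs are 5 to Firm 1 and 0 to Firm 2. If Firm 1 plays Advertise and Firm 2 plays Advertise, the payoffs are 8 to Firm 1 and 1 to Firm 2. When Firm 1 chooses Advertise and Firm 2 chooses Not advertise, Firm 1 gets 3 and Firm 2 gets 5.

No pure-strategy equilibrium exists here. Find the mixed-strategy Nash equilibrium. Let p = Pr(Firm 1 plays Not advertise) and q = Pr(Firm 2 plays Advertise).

Set Firm 2's expected payoff from Advertise equal to that from Not advertise:
  Firm 2's payoff from Advertise: p·1 + (1−p)·1 = 1
  Firm 2's payoff from Not advertise: p·0 + (1−p)·5 = -5p + 5
  1 = -5p + 5  ⇒  5p = 4  ⇒  p = 4/5.
For Firm 1 to be willing to mix, Firm 1 must be indifferent between Not advertise and Advertise, which pins down Firm 2's mix.
  Firm 1's payoff to Not advertise: q·0 + (1−q)·5 = -5q + 5
  Firm 1's payoff to Advertise: q·8 + (1−q)·3 = 5q + 3
  -5q + 5 = 5q + 3  ⇒  -10q = -2  ⇒  q = 1/5.

p = 4/5, q = 1/5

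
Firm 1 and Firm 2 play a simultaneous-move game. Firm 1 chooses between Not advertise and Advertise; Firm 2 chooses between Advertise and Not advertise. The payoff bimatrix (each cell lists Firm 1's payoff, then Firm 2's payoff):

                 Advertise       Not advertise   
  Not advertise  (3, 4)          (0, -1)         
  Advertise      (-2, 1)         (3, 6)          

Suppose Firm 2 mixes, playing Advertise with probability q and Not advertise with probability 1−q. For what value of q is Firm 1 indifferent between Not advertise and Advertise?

q = 3/8

Set Firm 1's expected payoff from Not advertise equal to that from Advertise:
  Firm 1's payoff from Not advertise: q·3 + (1−q)·0 = 3q
  Firm 1's payoff from Advertise: q·(-2) + (1−q)·3 = -5q + 3
  3q = -5q + 3  ⇒  8q = 3  ⇒  q = 3/8.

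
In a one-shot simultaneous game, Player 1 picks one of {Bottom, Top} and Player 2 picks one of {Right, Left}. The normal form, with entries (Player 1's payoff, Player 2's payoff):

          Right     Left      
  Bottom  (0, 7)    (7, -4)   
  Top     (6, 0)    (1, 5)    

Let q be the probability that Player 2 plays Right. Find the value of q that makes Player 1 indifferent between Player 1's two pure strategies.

For Player 1 to be willing to mix, Player 1 must be indifferent between Bottom and Top, which pins down Player 2's mix.
  Player 1's payoff from Bottom: q·0 + (1−q)·7 = -7q + 7
  Player 1's payoff from Top: q·6 + (1−q)·1 = 5q + 1
  -7q + 7 = 5q + 1  ⇒  -12q = -6  ⇒  q = 1/2.

q = 1/2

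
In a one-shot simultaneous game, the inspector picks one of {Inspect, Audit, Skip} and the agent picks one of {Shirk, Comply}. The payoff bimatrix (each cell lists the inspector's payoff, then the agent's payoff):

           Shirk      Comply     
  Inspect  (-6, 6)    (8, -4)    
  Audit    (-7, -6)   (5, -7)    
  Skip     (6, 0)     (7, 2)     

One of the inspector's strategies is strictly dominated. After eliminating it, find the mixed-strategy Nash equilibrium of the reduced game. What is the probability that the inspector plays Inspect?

The inspector's strategy Audit is strictly dominated by Inspect: -6 > -7 and 8 > 5. Eliminate Audit.
In a mixed equilibrium the agent is indifferent between Shirk and Comply; this condition fixes p.
  the agent's expected payoff from Shirk: p·6 + (1−p)·0 = 6p
  the agent's expected payoff from Comply: p·(-4) + (1−p)·2 = -6p + 2
  6p = -6p + 2  ⇒  12p = 2  ⇒  p = 1/6.

p = 1/6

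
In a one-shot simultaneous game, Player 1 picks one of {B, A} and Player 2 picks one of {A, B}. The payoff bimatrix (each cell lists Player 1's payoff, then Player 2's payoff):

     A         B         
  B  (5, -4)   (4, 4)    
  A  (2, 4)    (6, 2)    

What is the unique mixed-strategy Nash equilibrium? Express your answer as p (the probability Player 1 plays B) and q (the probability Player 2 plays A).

For Player 2 to be willing to mix, Player 2 must be indifferent between A and B, which pins down Player 1's mix.
  Player 2's expected payoff from A: p·(-4) + (1−p)·4 = -8p + 4
  Player 2's expected payoff from B: p·4 + (1−p)·2 = 2p + 2
  -8p + 4 = 2p + 2  ⇒  -10p = -2  ⇒  p = 1/5.
Set Player 1's expected payoff from B equal to that from A:
  Player 1's expected payoff from B: q·5 + (1−q)·4 = q + 4
  Player 1's expected payoff from A: q·2 + (1−q)·6 = -4q + 6
  q + 4 = -4q + 6  ⇒  5q = 2  ⇒  q = 2/5.

p = 1/5, q = 2/5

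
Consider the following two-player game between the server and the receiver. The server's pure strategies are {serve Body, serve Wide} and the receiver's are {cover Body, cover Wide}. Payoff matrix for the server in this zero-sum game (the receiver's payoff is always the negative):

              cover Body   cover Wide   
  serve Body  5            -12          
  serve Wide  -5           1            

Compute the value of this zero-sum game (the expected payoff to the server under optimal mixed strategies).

v = -55/23

The server's indifference between serve Body and serve Wide determines the receiver's mixing probability q:
  the server's payoff from serve Body: q·5 + (1−q)·(-12) = 17q - 12
  the server's payoff from serve Wide: q·(-5) + (1−q)·1 = -6q + 1
  17q - 12 = -6q + 1  ⇒  23q = 13  ⇒  q = 13/23.
The value is the server's expected payoff against this mix (using serve Body): (13/23)·5 + (10/23)·(-12) = -55/23.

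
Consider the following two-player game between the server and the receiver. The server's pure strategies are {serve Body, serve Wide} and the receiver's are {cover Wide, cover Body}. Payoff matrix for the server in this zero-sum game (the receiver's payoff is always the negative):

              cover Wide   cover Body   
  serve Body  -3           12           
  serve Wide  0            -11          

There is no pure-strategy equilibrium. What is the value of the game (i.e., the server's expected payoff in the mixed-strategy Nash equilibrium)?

v = -33/26

The receiver's mix must leave the server indifferent between serve Body and serve Wide.
  the server's payoff to serve Body: q·(-3) + (1−q)·12 = -15q + 12
  the server's payoff to serve Wide: q·0 + (1−q)·(-11) = 11q - 11
  -15q + 12 = 11q - 11  ⇒  -26q = -23  ⇒  q = 23/26.
The value is the server's expected payoff against this mix (using serve Body): (23/26)·(-3) + (3/26)·12 = -33/26.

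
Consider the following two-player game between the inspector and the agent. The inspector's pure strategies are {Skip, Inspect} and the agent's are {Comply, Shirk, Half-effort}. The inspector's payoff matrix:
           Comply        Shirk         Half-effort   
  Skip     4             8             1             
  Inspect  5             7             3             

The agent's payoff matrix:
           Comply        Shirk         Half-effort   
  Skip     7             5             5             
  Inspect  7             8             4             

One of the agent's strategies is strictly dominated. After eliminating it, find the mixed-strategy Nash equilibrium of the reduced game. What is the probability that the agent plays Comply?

q = 1/2

The agent's strategy Half-effort is strictly dominated by Comply: 7 > 5 and 7 > 4. Eliminate Half-effort.
Set the inspector's expected payoff from Skip equal to that from Inspect:
  the inspector's payoff to Skip: q·4 + (1−q)·8 = -4q + 8
  the inspector's payoff to Inspect: q·5 + (1−q)·7 = -2q + 7
  -4q + 8 = -2q + 7  ⇒  -2q = -1  ⇒  q = 1/2.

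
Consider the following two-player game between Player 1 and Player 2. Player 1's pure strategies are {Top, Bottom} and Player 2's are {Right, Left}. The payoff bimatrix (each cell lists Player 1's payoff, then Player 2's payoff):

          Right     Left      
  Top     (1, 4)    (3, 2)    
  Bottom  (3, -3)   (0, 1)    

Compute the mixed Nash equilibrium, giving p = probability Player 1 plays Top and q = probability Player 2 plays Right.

For Player 2 to be willing to mix, Player 2 must be indifferent between Right and Left, which pins down Player 1's mix.
  Player 2's payoff from Right: p·4 + (1−p)·(-3) = 7p - 3
  Player 2's payoff from Left: p·2 + (1−p)·1 = p + 1
  7p - 3 = p + 1  ⇒  6p = 4  ⇒  p = 2/3.
Set Player 1's expected payoff from Top equal to that from Bottom:
  Player 1's expected payoff from Top: q·1 + (1−q)·3 = -2q + 3
  Player 1's expected payoff from Bottom: q·3 + (1−q)·0 = 3q
  -2q + 3 = 3q  ⇒  -5q = -3  ⇒  q = 3/5.

p = 2/3, q = 3/5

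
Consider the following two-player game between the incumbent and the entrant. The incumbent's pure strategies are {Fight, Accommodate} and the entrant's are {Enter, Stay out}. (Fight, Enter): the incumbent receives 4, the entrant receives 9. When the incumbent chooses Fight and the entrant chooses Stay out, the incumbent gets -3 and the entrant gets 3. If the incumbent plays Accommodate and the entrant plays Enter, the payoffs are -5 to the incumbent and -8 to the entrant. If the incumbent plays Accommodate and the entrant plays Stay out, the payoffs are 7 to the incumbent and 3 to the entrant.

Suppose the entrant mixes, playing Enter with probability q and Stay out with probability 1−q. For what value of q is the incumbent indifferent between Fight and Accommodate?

For the incumbent to be willing to mix, the incumbent must be indifferent between Fight and Accommodate, which pins down the entrant's mix.
  the incumbent's payoff to Fight: q·4 + (1−q)·(-3) = 7q - 3
  the incumbent's payoff to Accommodate: q·(-5) + (1−q)·7 = -12q + 7
  7q - 3 = -12q + 7  ⇒  19q = 10  ⇒  q = 10/19.

q = 10/19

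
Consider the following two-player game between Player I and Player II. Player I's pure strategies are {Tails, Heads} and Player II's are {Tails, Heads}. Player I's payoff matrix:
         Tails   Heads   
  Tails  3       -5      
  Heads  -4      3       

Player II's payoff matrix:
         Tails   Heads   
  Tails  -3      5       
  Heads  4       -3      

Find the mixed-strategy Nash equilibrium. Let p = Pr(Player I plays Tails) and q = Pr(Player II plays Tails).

Player II's indifference between Tails and Heads determines Player I's mixing probability p:
  Player II's expected payoff from Tails: p·(-3) + (1−p)·4 = -7p + 4
  Player II's expected payoff from Heads: p·5 + (1−p)·(-3) = 8p - 3
  -7p + 4 = 8p - 3  ⇒  -15p = -7  ⇒  p = 7/15.
Player II's mix must leave Player I indifferent between Tails and Heads.
  Player I's payoff from Tails: q·3 + (1−q)·(-5) = 8q - 5
  Player I's payoff from Heads: q·(-4) + (1−q)·3 = -7q + 3
  8q - 5 = -7q + 3  ⇒  15q = 8  ⇒  q = 8/15.

p = 7/15, q = 8/15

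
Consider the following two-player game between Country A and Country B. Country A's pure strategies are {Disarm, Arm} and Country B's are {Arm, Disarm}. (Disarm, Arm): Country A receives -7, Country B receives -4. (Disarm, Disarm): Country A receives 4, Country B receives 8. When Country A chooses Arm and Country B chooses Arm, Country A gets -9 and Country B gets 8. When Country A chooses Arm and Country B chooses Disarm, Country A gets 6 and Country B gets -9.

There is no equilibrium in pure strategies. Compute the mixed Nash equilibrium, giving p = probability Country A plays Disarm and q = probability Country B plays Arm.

Country B's indifference between Arm and Disarm determines Country A's mixing probability p:
  Country B's expected payoff from Arm: p·(-4) + (1−p)·8 = -12p + 8
  Country B's expected payoff from Disarm: p·8 + (1−p)·(-9) = 17p - 9
  -12p + 8 = 17p - 9  ⇒  -29p = -17  ⇒  p = 17/29.
Country B's mix must leave Country A indifferent between Disarm and Arm.
  Country A's payoff from Disarm: q·(-7) + (1−q)·4 = -11q + 4
  Country A's payoff from Arm: q·(-9) + (1−q)·6 = -15q + 6
  -11q + 4 = -15q + 6  ⇒  4q = 2  ⇒  q = 1/2.

p = 17/29, q = 1/2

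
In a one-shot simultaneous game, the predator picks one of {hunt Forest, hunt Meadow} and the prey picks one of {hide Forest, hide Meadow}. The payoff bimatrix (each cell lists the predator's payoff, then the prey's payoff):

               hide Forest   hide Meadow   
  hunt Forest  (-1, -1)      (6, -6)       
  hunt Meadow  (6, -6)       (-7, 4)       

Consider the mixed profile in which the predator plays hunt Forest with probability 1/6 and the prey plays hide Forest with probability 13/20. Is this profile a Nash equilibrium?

Given the predator's mix p = 1/6, the prey's payoff from hide Forest is -31/6 but from hide Meadow is 7/3. The prey strictly prefers hide Meadow, so the prey would not mix.
So the proposed profile is not a Nash equilibrium.

No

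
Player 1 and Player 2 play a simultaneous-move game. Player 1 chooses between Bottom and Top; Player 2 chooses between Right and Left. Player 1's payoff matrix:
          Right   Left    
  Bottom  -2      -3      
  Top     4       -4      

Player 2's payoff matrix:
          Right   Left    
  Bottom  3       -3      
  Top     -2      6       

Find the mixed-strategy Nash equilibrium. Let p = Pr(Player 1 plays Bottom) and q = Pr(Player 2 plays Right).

For Player 2 to be willing to mix, Player 2 must be indifferent between Right and Left, which pins down Player 1's mix.
  Player 2's payoff to Right: p·3 + (1−p)·(-2) = 5p - 2
  Player 2's payoff to Left: p·(-3) + (1−p)·6 = -9p + 6
  5p - 2 = -9p + 6  ⇒  14p = 8  ⇒  p = 4/7.
For Player 1 to be willing to mix, Player 1 must be indifferent between Bottom and Top, which pins down Player 2's mix.
  Player 1's payoff to Bottom: q·(-2) + (1−q)·(-3) = q - 3
  Player 1's payoff to Top: q·4 + (1−q)·(-4) = 8q - 4
  q - 3 = 8q - 4  ⇒  -7q = -1  ⇒  q = 1/7.

p = 4/7, q = 1/7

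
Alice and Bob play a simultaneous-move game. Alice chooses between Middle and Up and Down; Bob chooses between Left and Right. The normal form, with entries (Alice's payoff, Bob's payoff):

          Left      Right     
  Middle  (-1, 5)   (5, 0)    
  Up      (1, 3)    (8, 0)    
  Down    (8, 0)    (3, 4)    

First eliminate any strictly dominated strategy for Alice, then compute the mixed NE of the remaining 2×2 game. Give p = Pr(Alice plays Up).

p = 4/7

Alice's strategy Middle is strictly dominated by Up: 1 > -1 and 8 > 5. Eliminate Middle.
Set Bob's expected payoff from Left equal to that from Right:
  Bob's payoff from Left: p·3 + (1−p)·0 = 3p
  Bob's payoff from Right: p·0 + (1−p)·4 = -4p + 4
  3p = -4p + 4  ⇒  7p = 4  ⇒  p = 4/7.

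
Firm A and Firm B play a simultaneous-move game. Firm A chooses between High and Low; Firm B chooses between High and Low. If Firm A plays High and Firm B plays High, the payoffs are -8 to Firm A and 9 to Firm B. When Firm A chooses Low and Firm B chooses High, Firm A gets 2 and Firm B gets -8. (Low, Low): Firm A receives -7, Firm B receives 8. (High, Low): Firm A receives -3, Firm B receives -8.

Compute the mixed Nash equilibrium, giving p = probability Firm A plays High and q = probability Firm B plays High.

Firm A's mix must leave Firm B indifferent between High and Low.
  Firm B's expected payoff from High: p·9 + (1−p)·(-8) = 17p - 8
  Firm B's expected payoff from Low: p·(-8) + (1−p)·8 = -16p + 8
  17p - 8 = -16p + 8  ⇒  33p = 16  ⇒  p = 16/33.
Set Firm A's expected payoff from High equal to that from Low:
  Firm A's payoff from High: q·(-8) + (1−q)·(-3) = -5q - 3
  Firm A's payoff from Low: q·2 + (1−q)·(-7) = 9q - 7
  -5q - 3 = 9q - 7  ⇒  -14q = -4  ⇒  q = 2/7.

p = 16/33, q = 2/7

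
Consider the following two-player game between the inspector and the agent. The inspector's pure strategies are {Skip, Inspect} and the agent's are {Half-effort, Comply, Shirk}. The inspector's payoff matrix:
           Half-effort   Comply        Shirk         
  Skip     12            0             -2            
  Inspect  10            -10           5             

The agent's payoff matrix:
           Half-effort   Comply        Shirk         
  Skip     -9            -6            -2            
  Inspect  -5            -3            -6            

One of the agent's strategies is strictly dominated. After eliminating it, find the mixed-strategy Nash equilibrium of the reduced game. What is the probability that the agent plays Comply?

The agent's strategy Half-effort is strictly dominated by Comply: -6 > -9 and -3 > -5. Eliminate Half-effort.
In a mixed equilibrium the inspector is indifferent between Skip and Inspect; this condition fixes q.
  the inspector's payoff from Skip: q·0 + (1−q)·(-2) = 2q - 2
  the inspector's payoff from Inspect: q·(-10) + (1−q)·5 = -15q + 5
  2q - 2 = -15q + 5  ⇒  17q = 7  ⇒  q = 7/17.

q = 7/17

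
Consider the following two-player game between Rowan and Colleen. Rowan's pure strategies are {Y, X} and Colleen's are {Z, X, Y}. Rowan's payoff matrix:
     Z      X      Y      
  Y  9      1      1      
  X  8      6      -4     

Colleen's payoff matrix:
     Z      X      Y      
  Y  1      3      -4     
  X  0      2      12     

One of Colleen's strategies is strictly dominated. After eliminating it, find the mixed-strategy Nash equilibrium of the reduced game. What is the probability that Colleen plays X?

Colleen's strategy Z is strictly dominated by X: 3 > 1 and 2 > 0. Eliminate Z.
In a mixed equilibrium Rowan is indifferent between Y and X; this condition fixes q.
  Rowan's payoff from Y: q·1 + (1−q)·1 = 1
  Rowan's payoff from X: q·6 + (1−q)·(-4) = 10q - 4
  1 = 10q - 4  ⇒  -10q = -5  ⇒  q = 1/2.

q = 1/2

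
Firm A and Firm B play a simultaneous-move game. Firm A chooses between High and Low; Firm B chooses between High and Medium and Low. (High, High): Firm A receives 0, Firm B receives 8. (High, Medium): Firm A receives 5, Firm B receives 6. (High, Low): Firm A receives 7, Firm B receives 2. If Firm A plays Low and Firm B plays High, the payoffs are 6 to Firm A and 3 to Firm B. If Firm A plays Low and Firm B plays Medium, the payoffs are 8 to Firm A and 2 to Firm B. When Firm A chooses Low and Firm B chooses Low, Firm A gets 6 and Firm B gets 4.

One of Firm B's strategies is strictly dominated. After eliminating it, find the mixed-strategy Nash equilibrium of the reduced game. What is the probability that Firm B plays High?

Firm B's strategy Medium is strictly dominated by High: 8 > 6 and 3 > 2. Eliminate Medium.
Firm B's mix must leave Firm A indifferent between High and Low.
  Firm A's payoff from High: q·0 + (1−q)·7 = -7q + 7
  Firm A's payoff from Low: q·6 + (1−q)·6 = 6
  -7q + 7 = 6  ⇒  -7q = -1  ⇒  q = 1/7.

q = 1/7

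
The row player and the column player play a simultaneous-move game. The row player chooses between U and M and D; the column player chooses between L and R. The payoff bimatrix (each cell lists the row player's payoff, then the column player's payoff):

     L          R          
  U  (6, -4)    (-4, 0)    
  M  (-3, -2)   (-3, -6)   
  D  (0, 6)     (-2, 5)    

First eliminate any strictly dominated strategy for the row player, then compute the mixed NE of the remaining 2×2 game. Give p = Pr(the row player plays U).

The row player's strategy M is strictly dominated by D: 0 > -3 and -2 > -3. Eliminate M.
The row player's mix must leave the column player indifferent between L and R.
  the column player's payoff to L: p·(-4) + (1−p)·6 = -10p + 6
  the column player's payoff to R: p·0 + (1−p)·5 = -5p + 5
  -10p + 6 = -5p + 5  ⇒  -5p = -1  ⇒  p = 1/5.

p = 1/5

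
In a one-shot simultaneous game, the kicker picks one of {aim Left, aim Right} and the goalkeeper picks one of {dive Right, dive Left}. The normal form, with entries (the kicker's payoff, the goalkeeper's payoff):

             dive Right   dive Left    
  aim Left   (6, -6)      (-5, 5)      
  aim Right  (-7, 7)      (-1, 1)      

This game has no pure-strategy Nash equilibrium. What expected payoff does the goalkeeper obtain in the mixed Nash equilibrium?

41/17

In a mixed equilibrium the goalkeeper is indifferent between dive Right and dive Left; this condition fixes p.
  the goalkeeper's payoff from dive Right: p·(-6) + (1−p)·7 = -13p + 7
  the goalkeeper's payoff from dive Left: p·5 + (1−p)·1 = 4p + 1
  -13p + 7 = 4p + 1  ⇒  -17p = -6  ⇒  p = 6/17.
At equilibrium the goalkeeper is indifferent across columns, so the goalkeeper's payoff equals the payoff from dive Right: (6/17)·(-6) + (11/17)·7 = 41/17.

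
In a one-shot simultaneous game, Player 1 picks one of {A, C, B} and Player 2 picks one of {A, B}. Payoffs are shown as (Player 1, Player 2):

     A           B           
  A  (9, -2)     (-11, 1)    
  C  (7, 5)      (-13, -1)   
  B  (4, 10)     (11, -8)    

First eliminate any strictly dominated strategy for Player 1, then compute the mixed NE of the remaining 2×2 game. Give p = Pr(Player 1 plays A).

Player 1's strategy C is strictly dominated by A: 9 > 7 and -11 > -13. Eliminate C.
Set Player 2's expected payoff from A equal to that from B:
  Player 2's expected payoff from A: p·(-2) + (1−p)·10 = -12p + 10
  Player 2's expected payoff from B: p·1 + (1−p)·(-8) = 9p - 8
  -12p + 10 = 9p - 8  ⇒  -21p = -18  ⇒  p = 6/7.

p = 6/7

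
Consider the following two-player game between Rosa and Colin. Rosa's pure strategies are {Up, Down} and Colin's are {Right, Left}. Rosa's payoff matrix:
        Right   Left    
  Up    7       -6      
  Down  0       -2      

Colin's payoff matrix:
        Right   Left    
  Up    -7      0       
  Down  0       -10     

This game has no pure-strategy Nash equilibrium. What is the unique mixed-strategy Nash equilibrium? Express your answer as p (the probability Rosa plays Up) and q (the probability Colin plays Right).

In a mixed equilibrium Colin is indifferent between Right and Left; this condition fixes p.
  Colin's expected payoff from Right: p·(-7) + (1−p)·0 = -7p
  Colin's expected payoff from Left: p·0 + (1−p)·(-10) = 10p - 10
  -7p = 10p - 10  ⇒  -17p = -10  ⇒  p = 10/17.
Set Rosa's expected payoff from Up equal to that from Down:
  Rosa's expected payoff from Up: q·7 + (1−q)·(-6) = 13q - 6
  Rosa's expected payoff from Down: q·0 + (1−q)·(-2) = 2q - 2
  13q - 6 = 2q - 2  ⇒  11q = 4  ⇒  q = 4/11.

p = 10/17, q = 4/11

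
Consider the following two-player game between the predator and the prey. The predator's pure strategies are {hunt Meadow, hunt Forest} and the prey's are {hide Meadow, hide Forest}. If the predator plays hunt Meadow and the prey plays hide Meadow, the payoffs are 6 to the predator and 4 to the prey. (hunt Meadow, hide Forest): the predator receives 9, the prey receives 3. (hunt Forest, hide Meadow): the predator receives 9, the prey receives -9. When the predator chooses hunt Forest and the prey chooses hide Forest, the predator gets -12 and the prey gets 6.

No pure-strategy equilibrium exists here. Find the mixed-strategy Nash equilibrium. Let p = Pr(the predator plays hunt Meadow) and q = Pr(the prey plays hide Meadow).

p = 15/16, q = 7/8

In a mixed equilibrium the prey is indifferent between hide Meadow and hide Forest; this condition fixes p.
  the prey's payoff from hide Meadow: p·4 + (1−p)·(-9) = 13p - 9
  the prey's payoff from hide Forest: p·3 + (1−p)·6 = -3p + 6
  13p - 9 = -3p + 6  ⇒  16p = 15  ⇒  p = 15/16.
Set the predator's expected payoff from hunt Meadow equal to that from hunt Forest:
  the predator's payoff to hunt Meadow: q·6 + (1−q)·9 = -3q + 9
  the predator's payoff to hunt Forest: q·9 + (1−q)·(-12) = 21q - 12
  -3q + 9 = 21q - 12  ⇒  -24q = -21  ⇒  q = 7/8.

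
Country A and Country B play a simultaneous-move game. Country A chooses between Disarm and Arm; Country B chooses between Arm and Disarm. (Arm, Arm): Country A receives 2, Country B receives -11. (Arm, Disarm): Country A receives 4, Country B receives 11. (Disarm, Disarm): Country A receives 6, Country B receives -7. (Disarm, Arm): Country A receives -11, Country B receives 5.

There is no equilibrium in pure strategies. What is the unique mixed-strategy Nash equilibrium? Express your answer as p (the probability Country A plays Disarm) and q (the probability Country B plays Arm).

For Country B to be willing to mix, Country B must be indifferent between Arm and Disarm, which pins down Country A's mix.
  Country B's payoff from Arm: p·5 + (1−p)·(-11) = 16p - 11
  Country B's payoff from Disarm: p·(-7) + (1−p)·11 = -18p + 11
  16p - 11 = -18p + 11  ⇒  34p = 22  ⇒  p = 11/17.
In a mixed equilibrium Country A is indifferent between Disarm and Arm; this condition fixes q.
  Country A's payoff from Disarm: q·(-11) + (1−q)·6 = -17q + 6
  Country A's payoff from Arm: q·2 + (1−q)·4 = -2q + 4
  -17q + 6 = -2q + 4  ⇒  -15q = -2  ⇒  q = 2/15.

p = 11/17, q = 2/15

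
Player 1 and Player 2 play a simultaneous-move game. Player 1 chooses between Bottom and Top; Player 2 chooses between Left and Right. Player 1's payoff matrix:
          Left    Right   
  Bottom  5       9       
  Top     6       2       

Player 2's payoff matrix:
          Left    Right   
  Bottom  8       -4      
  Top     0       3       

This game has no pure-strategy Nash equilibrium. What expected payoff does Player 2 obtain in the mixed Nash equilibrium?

Set Player 2's expected payoff from Left equal to that from Right:
  Player 2's expected payoff from Left: p·8 + (1−p)·0 = 8p
  Player 2's expected payoff from Right: p·(-4) + (1−p)·3 = -7p + 3
  8p = -7p + 3  ⇒  15p = 3  ⇒  p = 1/5.
At equilibrium Player 2 is indifferent across columns, so Player 2's payoff equals the payoff from Left: (1/5)·8 + (4/5)·0 = 8/5.

8/5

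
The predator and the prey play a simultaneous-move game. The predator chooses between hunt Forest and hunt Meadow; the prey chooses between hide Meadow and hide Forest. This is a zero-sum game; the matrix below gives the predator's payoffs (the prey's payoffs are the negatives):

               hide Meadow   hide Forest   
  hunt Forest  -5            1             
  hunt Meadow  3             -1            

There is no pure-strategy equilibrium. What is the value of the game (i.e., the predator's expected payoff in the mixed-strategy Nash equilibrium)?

In a mixed equilibrium the predator is indifferent between hunt Forest and hunt Meadow; this condition fixes q.
  the predator's expected payoff from hunt Forest: q·(-5) + (1−q)·1 = -6q + 1
  the predator's expected payoff from hunt Meadow: q·3 + (1−q)·(-1) = 4q - 1
  -6q + 1 = 4q - 1  ⇒  -10q = -2  ⇒  q = 1/5.
The value is the predator's expected payoff against this mix (using hunt Forest): (1/5)·(-5) + (4/5)·1 = -1/5.

v = -1/5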